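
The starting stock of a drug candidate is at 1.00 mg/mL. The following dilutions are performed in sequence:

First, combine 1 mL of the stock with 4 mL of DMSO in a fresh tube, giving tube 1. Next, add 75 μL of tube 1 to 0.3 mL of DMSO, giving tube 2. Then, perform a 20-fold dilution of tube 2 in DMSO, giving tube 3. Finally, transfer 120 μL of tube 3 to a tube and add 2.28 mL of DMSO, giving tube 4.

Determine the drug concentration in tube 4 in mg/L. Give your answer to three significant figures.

Step 1: 1 mL + 4 mL = 5 mL total → factor 5/1 = 5
Step 2: 75 μL + 0.3 mL = 375 μL total → factor 375/75 = 5
Step 3: 20-fold → factor 20
Step 4: 120 μL + 2.28 mL = 2400 μL total → factor 2400/120 = 20
Overall dilution factor = 5 × 5 × 20 × 20 = 10000
Final = 1.00 mg/mL / 10000 = 0.0001000 mg/mL = 0.100 mg/L

0.100 mg/L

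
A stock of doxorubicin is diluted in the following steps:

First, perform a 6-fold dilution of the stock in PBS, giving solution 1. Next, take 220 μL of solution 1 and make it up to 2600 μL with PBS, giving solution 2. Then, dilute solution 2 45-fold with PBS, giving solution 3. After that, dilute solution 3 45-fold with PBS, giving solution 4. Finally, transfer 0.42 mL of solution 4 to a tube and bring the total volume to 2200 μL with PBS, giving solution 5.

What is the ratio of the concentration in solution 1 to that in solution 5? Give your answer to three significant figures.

1.25 × 10^5

Step 1: 6-fold → factor 6
Step 2: 220 μL brought to 2600 μL → factor 2600/220 = 11.818
Step 3: 45-fold → factor 45
Step 4: 45-fold → factor 45
Step 5: 0.42 mL brought to 2200 μL → factor 2.2/0.42 = 5.2381
Dilution factor to solution 1 = 6; to solution 5 = 7.5214 × 10^5
[solution 1]/[solution 5] = (factor to solution 5)/(factor to solution 1) = 7.5214 × 10^5/6 = 1.25 × 10^5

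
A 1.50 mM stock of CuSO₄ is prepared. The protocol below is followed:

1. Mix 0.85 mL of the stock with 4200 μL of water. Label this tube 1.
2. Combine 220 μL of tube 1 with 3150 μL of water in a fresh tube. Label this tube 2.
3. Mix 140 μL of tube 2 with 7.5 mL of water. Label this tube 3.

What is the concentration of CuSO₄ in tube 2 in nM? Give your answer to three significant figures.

1.65 × 10^4 nM

Step 1: 0.85 mL + 4200 μL = 5.05 mL total → factor 5.05/0.85 = 5.9412
Step 2: 220 μL + 3150 μL = 3370 μL total → factor 3370/220 = 15.318
Dilution factor through tube 2 = 5.9412 × 15.318 = 91.008
[tube 2] = 1.50 mM / 91.008 = 0.01648 mM = 1.65 × 10^4 nM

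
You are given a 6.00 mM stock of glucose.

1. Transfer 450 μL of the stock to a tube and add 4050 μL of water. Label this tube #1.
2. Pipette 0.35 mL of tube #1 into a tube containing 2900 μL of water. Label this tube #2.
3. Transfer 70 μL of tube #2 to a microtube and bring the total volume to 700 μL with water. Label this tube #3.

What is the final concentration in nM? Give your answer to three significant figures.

6.46 × 10^3 nM

Step 1: 450 μL + 4050 μL = 4500 μL total → factor 4500/450 = 10
Step 2: 0.35 mL + 2900 μL = 3.25 mL total → factor 3.25/0.35 = 9.2857
Step 3: 70 μL brought to 700 μL → factor 700/70 = 10
Overall dilution factor = 10 × 9.2857 × 10 = 928.57
Final = 6.00 mM / 928.57 = 0.006462 mM = 6.46 × 10^3 nM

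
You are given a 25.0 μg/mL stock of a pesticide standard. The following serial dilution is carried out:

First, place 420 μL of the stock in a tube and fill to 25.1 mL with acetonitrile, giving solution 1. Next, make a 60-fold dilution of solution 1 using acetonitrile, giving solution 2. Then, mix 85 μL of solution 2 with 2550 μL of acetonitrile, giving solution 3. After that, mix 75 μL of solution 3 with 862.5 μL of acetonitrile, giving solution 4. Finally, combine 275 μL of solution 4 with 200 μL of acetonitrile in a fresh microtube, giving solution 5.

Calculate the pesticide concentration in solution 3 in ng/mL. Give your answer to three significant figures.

0.225 ng/mL

Step 1: 420 μL brought to 25.1 mL → factor 25100/420 = 59.762
Step 2: 60-fold → factor 60
Step 3: 85 μL + 2550 μL = 2635 μL total → factor 2635/85 = 31
Dilution factor through solution 3 = 59.762 × 60 × 31 = 1.1116 × 10^5
[solution 3] = 25.0 μg/mL / 1.1116 × 10^5 = 0.0002249 μg/mL = 0.225 ng/mL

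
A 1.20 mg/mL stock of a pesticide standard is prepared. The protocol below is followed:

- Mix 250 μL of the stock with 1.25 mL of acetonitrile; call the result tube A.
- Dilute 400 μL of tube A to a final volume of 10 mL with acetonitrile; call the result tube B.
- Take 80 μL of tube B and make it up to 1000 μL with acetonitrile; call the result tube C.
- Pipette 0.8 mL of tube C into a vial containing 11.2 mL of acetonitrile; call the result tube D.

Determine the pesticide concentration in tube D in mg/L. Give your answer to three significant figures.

Step 1: 250 μL + 1.25 mL = 1500 μL total → factor 1500/250 = 6
Step 2: 400 μL brought to 10 mL → factor 10000/400 = 25
Step 3: 80 μL brought to 1000 μL → factor 1000/80 = 12.5
Step 4: 0.8 mL + 11.2 mL = 12 mL total → factor 12/0.8 = 15
Overall dilution factor = 6 × 25 × 12.5 × 15 = 28125
Final = 1.20 mg/mL / 28125 = 4.267 × 10^-5 mg/mL = 0.0427 mg/L

0.0427 mg/L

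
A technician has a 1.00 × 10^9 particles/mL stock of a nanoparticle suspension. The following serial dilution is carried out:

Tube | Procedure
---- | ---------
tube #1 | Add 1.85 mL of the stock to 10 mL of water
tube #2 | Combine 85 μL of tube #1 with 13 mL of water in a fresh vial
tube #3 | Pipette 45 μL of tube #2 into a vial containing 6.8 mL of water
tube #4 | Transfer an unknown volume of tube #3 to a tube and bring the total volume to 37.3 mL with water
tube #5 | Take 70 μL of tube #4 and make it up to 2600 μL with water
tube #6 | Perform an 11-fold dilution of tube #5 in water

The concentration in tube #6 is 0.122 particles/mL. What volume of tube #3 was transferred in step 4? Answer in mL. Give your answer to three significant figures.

Step 1: 1.85 mL + 10 mL = 11.85 mL total → factor 11.85/1.85 = 6.4054
Step 2: 85 μL + 13 mL = 13085 μL total → factor 13085/85 = 153.94
Step 3: 45 μL + 6.8 mL = 6845 μL total → factor 6845/45 = 152.11
Step 4: v brought to 37.3 mL → factor = 37.3 mL/v
Step 5: 70 μL brought to 2600 μL → factor 2600/70 = 37.143
Step 6: 11-fold → factor 11
Product of known-step factors = 6.1282 × 10^7
Overall factor = 1.00 × 10^9 particles/mL / (0.122 particles/mL) = 8.1967 × 10^9
Step-4 factor = 8.1967 × 10^9 / 6.1282 × 10^7 = 133.75
v = 37.3 mL / 133.75 = 0.279 mL

0.279 mL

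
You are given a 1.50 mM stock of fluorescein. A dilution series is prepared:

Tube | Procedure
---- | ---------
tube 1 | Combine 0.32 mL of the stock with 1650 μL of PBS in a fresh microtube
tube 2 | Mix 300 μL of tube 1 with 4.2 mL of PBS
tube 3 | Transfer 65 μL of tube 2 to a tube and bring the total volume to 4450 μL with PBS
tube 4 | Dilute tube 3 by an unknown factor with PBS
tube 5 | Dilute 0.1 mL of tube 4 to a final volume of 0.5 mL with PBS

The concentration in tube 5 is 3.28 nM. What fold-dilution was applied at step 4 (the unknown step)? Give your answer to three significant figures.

14.5-fold

Step 1: 0.32 mL + 1650 μL = 1.97 mL total → factor 1.97/0.32 = 6.1562
Step 2: 300 μL + 4.2 mL = 4500 μL total → factor 4500/300 = 15
Step 3: 65 μL brought to 4450 μL → factor 4450/65 = 68.462
Step 4: unknown factor x
Step 5: 0.1 mL brought to 0.5 mL → factor 0.5/0.1 = 5
Product of known-step factors = 31610
Overall factor = 1.50 mM / (3.28 nM) = 4.5732 × 10^5
x = 4.5732 × 10^5 / 31610 = 14.5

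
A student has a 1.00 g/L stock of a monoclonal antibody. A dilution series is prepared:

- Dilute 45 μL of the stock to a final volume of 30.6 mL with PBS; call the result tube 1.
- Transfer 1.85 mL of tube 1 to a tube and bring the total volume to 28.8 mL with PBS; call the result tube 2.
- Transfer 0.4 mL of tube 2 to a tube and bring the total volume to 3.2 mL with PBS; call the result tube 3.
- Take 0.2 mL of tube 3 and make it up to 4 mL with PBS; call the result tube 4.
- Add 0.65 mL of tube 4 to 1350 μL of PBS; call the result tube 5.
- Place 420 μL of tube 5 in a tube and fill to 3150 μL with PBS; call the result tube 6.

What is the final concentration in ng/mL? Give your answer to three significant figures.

0.0256 ng/mL

Step 1: 45 μL brought to 30.6 mL → factor 30600/45 = 680
Step 2: 1.85 mL brought to 28.8 mL → factor 28.8/1.85 = 15.568
Step 3: 0.4 mL brought to 3.2 mL → factor 3.2/0.4 = 8
Step 4: 0.2 mL brought to 4 mL → factor 4/0.2 = 20
Step 5: 0.65 mL + 1350 μL = 2 mL total → factor 2/0.65 = 3.0769
Step 6: 420 μL brought to 3150 μL → factor 3150/420 = 7.5
Overall dilution factor = 680 × 15.568 × 8 × 20 × 3.0769 × 7.5 = 3.9087 × 10^7
Final = 1.00 g/L / 3.9087 × 10^7 = 2.558 × 10^-8 g/L = 0.0256 ng/mL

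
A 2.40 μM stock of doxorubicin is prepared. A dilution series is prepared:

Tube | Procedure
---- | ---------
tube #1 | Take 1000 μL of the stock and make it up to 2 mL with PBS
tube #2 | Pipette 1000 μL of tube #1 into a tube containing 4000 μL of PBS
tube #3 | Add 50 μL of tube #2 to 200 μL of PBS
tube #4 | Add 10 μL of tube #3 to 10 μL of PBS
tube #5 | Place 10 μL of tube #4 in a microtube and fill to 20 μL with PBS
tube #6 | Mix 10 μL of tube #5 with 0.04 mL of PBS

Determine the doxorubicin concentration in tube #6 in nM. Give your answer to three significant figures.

Step 1: 1000 μL brought to 2 mL → factor 2000/1000 = 2
Step 2: 1000 μL + 4000 μL = 5000 μL total → factor 5000/1000 = 5
Step 3: 50 μL + 200 μL = 250 μL total → factor 250/50 = 5
Step 4: 10 μL + 10 μL = 20 μL total → factor 20/10 = 2
Step 5: 10 μL brought to 20 μL → factor 20/10 = 2
Step 6: 10 μL + 0.04 mL = 50 μL total → factor 50/10 = 5
Overall dilution factor = 2 × 5 × 5 × 2 × 2 × 5 = 1000
Final = 2.40 μM / 1000 = 0.002400 μM = 2.40 nM

2.40 nM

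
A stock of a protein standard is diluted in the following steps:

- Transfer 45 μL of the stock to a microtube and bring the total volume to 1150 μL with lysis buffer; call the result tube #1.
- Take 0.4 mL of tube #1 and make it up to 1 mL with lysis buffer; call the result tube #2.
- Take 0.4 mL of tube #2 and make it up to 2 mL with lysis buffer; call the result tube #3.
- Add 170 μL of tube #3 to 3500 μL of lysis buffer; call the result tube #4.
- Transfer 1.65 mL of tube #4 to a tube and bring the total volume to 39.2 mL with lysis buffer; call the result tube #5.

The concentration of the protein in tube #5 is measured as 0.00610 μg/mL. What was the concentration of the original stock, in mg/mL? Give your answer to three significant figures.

Step 1: 45 μL brought to 1150 μL → factor 1150/45 = 25.556
Step 2: 0.4 mL brought to 1 mL → factor 1/0.4 = 2.5
Step 3: 0.4 mL brought to 2 mL → factor 2/0.4 = 5
Step 4: 170 μL + 3500 μL = 3670 μL total → factor 3670/170 = 21.588
Step 5: 1.65 mL brought to 39.2 mL → factor 39.2/1.65 = 23.758
Overall dilution factor = 25.556 × 2.5 × 5 × 21.588 × 23.758 = 1.6384 × 10^5
Stock = 0.00610 μg/mL × 1.6384 × 10^5 = 999.4 μg/mL = 0.999 mg/mL

0.999 mg/mL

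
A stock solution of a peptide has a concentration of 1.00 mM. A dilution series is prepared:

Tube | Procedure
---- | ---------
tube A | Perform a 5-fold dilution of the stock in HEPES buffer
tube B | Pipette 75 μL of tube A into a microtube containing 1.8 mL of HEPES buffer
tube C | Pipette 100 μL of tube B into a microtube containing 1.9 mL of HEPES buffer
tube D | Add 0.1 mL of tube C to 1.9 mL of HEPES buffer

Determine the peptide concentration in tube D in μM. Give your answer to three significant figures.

0.0200 μM

Step 1: 5-fold → factor 5
Step 2: 75 μL + 1.8 mL = 1875 μL total → factor 1875/75 = 25
Step 3: 100 μL + 1.9 mL = 2000 μL total → factor 2000/100 = 20
Step 4: 0.1 mL + 1.9 mL = 2 mL total → factor 2/0.1 = 20
Overall dilution factor = 5 × 25 × 20 × 20 = 50000
Final = 1.00 mM / 50000 = 2.000 × 10^-5 mM = 0.0200 μM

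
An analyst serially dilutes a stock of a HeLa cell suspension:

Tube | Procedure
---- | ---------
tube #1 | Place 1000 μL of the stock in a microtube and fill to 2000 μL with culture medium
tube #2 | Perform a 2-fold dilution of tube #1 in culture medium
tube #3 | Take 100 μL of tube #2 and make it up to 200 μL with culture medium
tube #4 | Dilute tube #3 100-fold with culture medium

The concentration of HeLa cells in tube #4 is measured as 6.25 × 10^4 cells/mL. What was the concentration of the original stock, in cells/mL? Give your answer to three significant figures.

5.00 × 10^7 cells/mL

Step 1: 1000 μL brought to 2000 μL → factor 2000/1000 = 2
Step 2: 2-fold → factor 2
Step 3: 100 μL brought to 200 μL → factor 200/100 = 2
Step 4: 100-fold → factor 100
Overall dilution factor = 2 × 2 × 2 × 100 = 800
Stock = 6.25 × 10^4 cells/mL × 800 = 5.00 × 10^7 cells/mL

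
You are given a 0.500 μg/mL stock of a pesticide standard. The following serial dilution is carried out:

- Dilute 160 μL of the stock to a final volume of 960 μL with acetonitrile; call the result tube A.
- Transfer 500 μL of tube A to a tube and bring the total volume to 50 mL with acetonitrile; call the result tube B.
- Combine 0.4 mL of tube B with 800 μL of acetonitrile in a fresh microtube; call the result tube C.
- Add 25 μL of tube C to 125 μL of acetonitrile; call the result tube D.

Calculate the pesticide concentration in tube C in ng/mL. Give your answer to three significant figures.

0.278 ng/mL

Step 1: 160 μL brought to 960 μL → factor 960/160 = 6
Step 2: 500 μL brought to 50 mL → factor 50000/500 = 100
Step 3: 0.4 mL + 800 μL = 1.2 mL total → factor 1.2/0.4 = 3
Dilution factor through tube C = 6 × 100 × 3 = 1800
[tube C] = 0.500 μg/mL / 1800 = 0.0002778 μg/mL = 0.278 ng/mL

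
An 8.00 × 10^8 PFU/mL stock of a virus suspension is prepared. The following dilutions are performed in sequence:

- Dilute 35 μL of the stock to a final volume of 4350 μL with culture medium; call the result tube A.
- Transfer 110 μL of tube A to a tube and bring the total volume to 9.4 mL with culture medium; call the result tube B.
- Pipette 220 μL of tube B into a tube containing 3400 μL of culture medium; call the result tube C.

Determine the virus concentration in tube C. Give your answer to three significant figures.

4.58 × 10^3 PFU/mL

Step 1: 35 μL brought to 4350 μL → factor 4350/35 = 124.29
Step 2: 110 μL brought to 9.4 mL → factor 9400/110 = 85.455
Step 3: 220 μL + 3400 μL = 3620 μL total → factor 3620/220 = 16.455
Overall dilution factor = 124.29 × 85.455 × 16.455 = 1.7476 × 10^5
Final = 8.00 × 10^8 PFU/mL / 1.7476 × 10^5 = 4.58 × 10^3 PFU/mL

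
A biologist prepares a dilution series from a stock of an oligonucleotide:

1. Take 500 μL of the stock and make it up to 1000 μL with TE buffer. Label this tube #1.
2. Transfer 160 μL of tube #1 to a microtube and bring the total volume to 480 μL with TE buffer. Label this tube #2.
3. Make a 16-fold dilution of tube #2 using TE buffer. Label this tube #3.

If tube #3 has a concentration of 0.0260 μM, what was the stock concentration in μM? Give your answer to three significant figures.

Step 1: 500 μL brought to 1000 μL → factor 1000/500 = 2
Step 2: 160 μL brought to 480 μL → factor 480/160 = 3
Step 3: 16-fold → factor 16
Overall dilution factor = 2 × 3 × 16 = 96
Stock = 0.0260 μM × 96 = 2.50 μM

2.50 μM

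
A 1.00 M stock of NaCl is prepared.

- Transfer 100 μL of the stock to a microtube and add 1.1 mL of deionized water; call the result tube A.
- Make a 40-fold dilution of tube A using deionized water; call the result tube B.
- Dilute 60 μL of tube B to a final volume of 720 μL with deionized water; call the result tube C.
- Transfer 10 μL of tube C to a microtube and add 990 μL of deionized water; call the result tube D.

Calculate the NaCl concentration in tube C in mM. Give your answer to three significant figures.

Step 1: 100 μL + 1.1 mL = 1200 μL total → factor 1200/100 = 12
Step 2: 40-fold → factor 40
Step 3: 60 μL brought to 720 μL → factor 720/60 = 12
Dilution factor through tube C = 12 × 40 × 12 = 5760
[tube C] = 1.00 M / 5760 = 0.0001736 M = 0.174 mM

0.174 mM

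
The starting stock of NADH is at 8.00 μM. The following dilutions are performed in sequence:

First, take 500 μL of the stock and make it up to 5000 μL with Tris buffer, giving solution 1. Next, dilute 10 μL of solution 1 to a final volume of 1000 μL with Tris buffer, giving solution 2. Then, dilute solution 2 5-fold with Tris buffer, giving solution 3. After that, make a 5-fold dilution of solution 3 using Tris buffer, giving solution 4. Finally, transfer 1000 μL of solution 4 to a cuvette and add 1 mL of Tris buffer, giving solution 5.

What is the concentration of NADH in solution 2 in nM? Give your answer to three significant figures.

8.00 nM

Step 1: 500 μL brought to 5000 μL → factor 5000/500 = 10
Step 2: 10 μL brought to 1000 μL → factor 1000/10 = 100
Dilution factor through solution 2 = 10 × 100 = 1000
[solution 2] = 8.00 μM / 1000 = 0.008000 μM = 8.00 nM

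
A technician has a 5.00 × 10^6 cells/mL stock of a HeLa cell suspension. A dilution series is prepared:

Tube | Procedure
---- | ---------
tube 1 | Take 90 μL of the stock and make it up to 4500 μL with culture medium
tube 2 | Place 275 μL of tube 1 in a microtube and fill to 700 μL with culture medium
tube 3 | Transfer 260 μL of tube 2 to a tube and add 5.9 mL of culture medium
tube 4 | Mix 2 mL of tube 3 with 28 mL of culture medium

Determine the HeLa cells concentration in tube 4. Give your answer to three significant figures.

111 cells/mL

Step 1: 90 μL brought to 4500 μL → factor 4500/90 = 50
Step 2: 275 μL brought to 700 μL → factor 700/275 = 2.5455
Step 3: 260 μL + 5.9 mL = 6160 μL total → factor 6160/260 = 23.692
Step 4: 2 mL + 28 mL = 30 mL total → factor 30/2 = 15
Overall dilution factor = 50 × 2.5455 × 23.692 × 15 = 45231
Final = 5.00 × 10^6 cells/mL / 45231 = 111 cells/mL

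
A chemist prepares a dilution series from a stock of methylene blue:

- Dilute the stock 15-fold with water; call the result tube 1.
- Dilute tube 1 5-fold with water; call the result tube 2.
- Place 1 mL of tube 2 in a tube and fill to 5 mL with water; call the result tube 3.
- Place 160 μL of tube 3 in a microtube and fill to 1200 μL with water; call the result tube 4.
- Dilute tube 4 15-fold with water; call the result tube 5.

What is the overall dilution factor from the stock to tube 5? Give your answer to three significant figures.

Step 1: 15-fold → factor 15
Step 2: 5-fold → factor 5
Step 3: 1 mL brought to 5 mL → factor 5/1 = 5
Step 4: 160 μL brought to 1200 μL → factor 1200/160 = 7.5
Step 5: 15-fold → factor 15
Overall dilution factor = 15 × 5 × 5 × 7.5 × 15 = 42188

4.22 × 10^4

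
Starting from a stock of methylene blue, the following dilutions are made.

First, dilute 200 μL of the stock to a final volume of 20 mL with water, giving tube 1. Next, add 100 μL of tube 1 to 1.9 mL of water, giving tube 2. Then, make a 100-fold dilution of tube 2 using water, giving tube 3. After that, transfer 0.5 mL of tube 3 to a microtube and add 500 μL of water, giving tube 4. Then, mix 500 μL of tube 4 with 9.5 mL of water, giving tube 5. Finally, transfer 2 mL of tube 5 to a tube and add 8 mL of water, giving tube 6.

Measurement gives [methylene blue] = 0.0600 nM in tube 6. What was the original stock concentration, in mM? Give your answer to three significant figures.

2.40 mM

Step 1: 200 μL brought to 20 mL → factor 20000/200 = 100
Step 2: 100 μL + 1.9 mL = 2000 μL total → factor 2000/100 = 20
Step 3: 100-fold → factor 100
Step 4: 0.5 mL + 500 μL = 1 mL total → factor 1/0.5 = 2
Step 5: 500 μL + 9.5 mL = 10000 μL total → factor 10000/500 = 20
Step 6: 2 mL + 8 mL = 10 mL total → factor 10/2 = 5
Overall dilution factor = 100 × 20 × 100 × 2 × 20 × 5 = 4 × 10^7
Stock = 0.0600 nM × 4 × 10^7 = 2.400 × 10^6 nM = 2.40 mM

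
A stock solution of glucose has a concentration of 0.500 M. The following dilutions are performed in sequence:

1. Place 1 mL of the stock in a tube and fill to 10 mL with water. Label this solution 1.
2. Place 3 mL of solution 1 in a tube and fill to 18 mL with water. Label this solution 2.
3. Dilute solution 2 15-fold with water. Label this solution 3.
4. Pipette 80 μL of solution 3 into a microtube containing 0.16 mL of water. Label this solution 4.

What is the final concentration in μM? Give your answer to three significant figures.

Step 1: 1 mL brought to 10 mL → factor 10/1 = 10
Step 2: 3 mL brought to 18 mL → factor 18/3 = 6
Step 3: 15-fold → factor 15
Step 4: 80 μL + 0.16 mL = 240 μL total → factor 240/80 = 3
Overall dilution factor = 10 × 6 × 15 × 3 = 2700
Final = 0.500 M / 2700 = 0.0001852 M = 185 μM

185 μM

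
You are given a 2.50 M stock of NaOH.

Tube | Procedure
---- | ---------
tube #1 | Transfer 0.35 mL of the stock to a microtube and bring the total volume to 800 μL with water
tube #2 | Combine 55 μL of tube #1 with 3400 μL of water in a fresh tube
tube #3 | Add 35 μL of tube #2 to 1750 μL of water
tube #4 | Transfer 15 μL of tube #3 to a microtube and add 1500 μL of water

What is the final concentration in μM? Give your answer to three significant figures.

Step 1: 0.35 mL brought to 800 μL → factor 0.8/0.35 = 2.2857
Step 2: 55 μL + 3400 μL = 3455 μL total → factor 3455/55 = 62.818
Step 3: 35 μL + 1750 μL = 1785 μL total → factor 1785/35 = 51
Step 4: 15 μL + 1500 μL = 1515 μL total → factor 1515/15 = 101
Overall dilution factor = 2.2857 × 62.818 × 51 × 101 = 7.396 × 10^5
Final = 2.50 M / 7.396 × 10^5 = 3.380 × 10^-6 M = 3.38 μM

3.38 μM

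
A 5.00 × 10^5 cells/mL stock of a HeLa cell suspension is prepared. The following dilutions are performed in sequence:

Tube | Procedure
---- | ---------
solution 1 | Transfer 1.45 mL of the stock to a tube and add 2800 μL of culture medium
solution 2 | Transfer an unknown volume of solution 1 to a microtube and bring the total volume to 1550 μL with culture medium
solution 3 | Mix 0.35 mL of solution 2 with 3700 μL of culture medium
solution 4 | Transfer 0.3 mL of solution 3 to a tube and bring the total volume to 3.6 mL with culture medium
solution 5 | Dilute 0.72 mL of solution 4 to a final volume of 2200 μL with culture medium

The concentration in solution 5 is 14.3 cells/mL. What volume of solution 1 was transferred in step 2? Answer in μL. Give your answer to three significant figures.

55.1 μL

Step 1: 1.45 mL + 2800 μL = 4.25 mL total → factor 4.25/1.45 = 2.931
Step 2: v brought to 1550 μL → factor = 1550 μL/v
Step 3: 0.35 mL + 3700 μL = 4.05 mL total → factor 4.05/0.35 = 11.571
Step 4: 0.3 mL brought to 3.6 mL → factor 3.6/0.3 = 12
Step 5: 0.72 mL brought to 2200 μL → factor 2.2/0.72 = 3.0556
Product of known-step factors = 1243.6
Overall factor = 5.00 × 10^5 cells/mL / (14.3 cells/mL) = 34965
Step-2 factor = 34965 / 1243.6 = 28.116
v = 1550 μL / 28.116 = 55.1 μL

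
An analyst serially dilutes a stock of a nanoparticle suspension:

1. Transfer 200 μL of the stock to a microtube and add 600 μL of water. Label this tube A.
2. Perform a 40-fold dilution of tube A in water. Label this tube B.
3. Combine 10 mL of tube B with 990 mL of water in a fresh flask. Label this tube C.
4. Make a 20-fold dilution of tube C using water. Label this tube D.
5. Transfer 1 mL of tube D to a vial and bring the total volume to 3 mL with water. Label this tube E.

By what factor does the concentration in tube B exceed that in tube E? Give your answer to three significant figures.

Step 1: 200 μL + 600 μL = 800 μL total → factor 800/200 = 4
Step 2: 40-fold → factor 40
Step 3: 10 mL + 990 mL = 1000 mL total → factor 1000/10 = 100
Step 4: 20-fold → factor 20
Step 5: 1 mL brought to 3 mL → factor 3/1 = 3
Dilution factor to tube B = 160; to tube E = 9.6 × 10^5
[tube B]/[tube E] = (factor to tube E)/(factor to tube B) = 9.6 × 10^5/160 = 6.00 × 10^3

6.00 × 10^3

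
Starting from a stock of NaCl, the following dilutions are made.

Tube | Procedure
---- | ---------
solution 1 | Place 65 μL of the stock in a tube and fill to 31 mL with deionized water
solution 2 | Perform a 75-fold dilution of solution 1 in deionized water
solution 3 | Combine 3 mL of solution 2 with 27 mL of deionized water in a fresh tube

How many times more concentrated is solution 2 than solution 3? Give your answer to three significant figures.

Step 1: 65 μL brought to 31 mL → factor 31000/65 = 476.92
Step 2: 75-fold → factor 75
Step 3: 3 mL + 27 mL = 30 mL total → factor 30/3 = 10
Dilution factor to solution 2 = 35769; to solution 3 = 3.5769 × 10^5
[solution 2]/[solution 3] = (factor to solution 3)/(factor to solution 2) = 3.5769 × 10^5/35769 = 10.0

10.0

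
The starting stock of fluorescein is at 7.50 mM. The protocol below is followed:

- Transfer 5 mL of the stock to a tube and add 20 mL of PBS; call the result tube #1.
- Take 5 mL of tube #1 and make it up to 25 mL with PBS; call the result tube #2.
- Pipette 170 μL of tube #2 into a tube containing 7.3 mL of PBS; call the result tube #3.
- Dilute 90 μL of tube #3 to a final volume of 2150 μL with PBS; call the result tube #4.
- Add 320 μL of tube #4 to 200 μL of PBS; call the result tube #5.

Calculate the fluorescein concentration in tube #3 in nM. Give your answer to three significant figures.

6.83 × 10^3 nM

Step 1: 5 mL + 20 mL = 25 mL total → factor 25/5 = 5
Step 2: 5 mL brought to 25 mL → factor 25/5 = 5
Step 3: 170 μL + 7.3 mL = 7470 μL total → factor 7470/170 = 43.941
Dilution factor through tube #3 = 5 × 5 × 43.941 = 1098.5
[tube #3] = 7.50 mM / 1098.5 = 0.006827 mM = 6.83 × 10^3 nM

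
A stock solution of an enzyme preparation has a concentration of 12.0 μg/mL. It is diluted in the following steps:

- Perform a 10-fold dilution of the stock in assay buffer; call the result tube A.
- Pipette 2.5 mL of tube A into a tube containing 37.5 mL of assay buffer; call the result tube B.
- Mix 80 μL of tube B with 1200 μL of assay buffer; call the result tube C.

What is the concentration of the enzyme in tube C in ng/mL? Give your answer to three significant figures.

4.69 ng/mL

Step 1: 10-fold → factor 10
Step 2: 2.5 mL + 37.5 mL = 40 mL total → factor 40/2.5 = 16
Step 3: 80 μL + 1200 μL = 1280 μL total → factor 1280/80 = 16
Overall dilution factor = 10 × 16 × 16 = 2560
Final = 12.0 μg/mL / 2560 = 0.004687 μg/mL = 4.69 ng/mL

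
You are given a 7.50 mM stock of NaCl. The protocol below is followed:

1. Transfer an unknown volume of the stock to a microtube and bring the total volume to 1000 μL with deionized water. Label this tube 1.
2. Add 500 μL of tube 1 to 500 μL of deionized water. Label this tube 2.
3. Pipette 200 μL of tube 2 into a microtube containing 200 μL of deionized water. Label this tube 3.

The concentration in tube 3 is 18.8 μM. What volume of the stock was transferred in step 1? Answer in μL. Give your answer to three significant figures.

Step 1: v brought to 1000 μL → factor = 1000 μL/v
Step 2: 500 μL + 500 μL = 1000 μL total → factor 1000/500 = 2
Step 3: 200 μL + 200 μL = 400 μL total → factor 400/200 = 2
Product of known-step factors = 4
Overall factor = 7.50 mM / (18.8 μM) = 398.94
Step-1 factor = 398.94 / 4 = 99.734
v = 1000 μL / 99.734 = 10.0 μL

10.0 μL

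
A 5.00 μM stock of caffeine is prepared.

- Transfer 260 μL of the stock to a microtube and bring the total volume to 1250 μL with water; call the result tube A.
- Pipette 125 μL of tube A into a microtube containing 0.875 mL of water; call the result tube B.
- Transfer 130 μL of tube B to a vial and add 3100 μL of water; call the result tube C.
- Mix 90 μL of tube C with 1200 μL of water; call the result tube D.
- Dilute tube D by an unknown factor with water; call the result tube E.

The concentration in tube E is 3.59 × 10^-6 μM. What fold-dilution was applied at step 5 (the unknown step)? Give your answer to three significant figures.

102-fold

Step 1: 260 μL brought to 1250 μL → factor 1250/260 = 4.8077
Step 2: 125 μL + 0.875 mL = 1000 μL total → factor 1000/125 = 8
Step 3: 130 μL + 3100 μL = 3230 μL total → factor 3230/130 = 24.846
Step 4: 90 μL + 1200 μL = 1290 μL total → factor 1290/90 = 14.333
Step 5: unknown factor x
Product of known-step factors = 13697
Overall factor = 5.00 μM / (3.59 × 10^-6 μM) = 1.3928 × 10^6
x = 1.3928 × 10^6 / 13697 = 102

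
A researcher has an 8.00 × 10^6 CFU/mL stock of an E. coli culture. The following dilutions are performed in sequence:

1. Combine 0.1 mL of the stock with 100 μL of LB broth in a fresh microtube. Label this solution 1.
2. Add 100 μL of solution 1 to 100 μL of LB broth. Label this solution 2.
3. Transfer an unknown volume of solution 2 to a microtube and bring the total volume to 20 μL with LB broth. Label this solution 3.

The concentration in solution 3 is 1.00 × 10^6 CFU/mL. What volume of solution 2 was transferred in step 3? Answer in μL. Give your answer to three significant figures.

Step 1: 0.1 mL + 100 μL = 0.2 mL total → factor 0.2/0.1 = 2
Step 2: 100 μL + 100 μL = 200 μL total → factor 200/100 = 2
Step 3: v brought to 20 μL → factor = 20 μL/v
Product of known-step factors = 4
Overall factor = 8.00 × 10^6 CFU/mL / (1.00 × 10^6 CFU/mL) = 8
Step-3 factor = 8 / 4 = 2
v = 20 μL / 2 = 10.0 μL

10.0 μL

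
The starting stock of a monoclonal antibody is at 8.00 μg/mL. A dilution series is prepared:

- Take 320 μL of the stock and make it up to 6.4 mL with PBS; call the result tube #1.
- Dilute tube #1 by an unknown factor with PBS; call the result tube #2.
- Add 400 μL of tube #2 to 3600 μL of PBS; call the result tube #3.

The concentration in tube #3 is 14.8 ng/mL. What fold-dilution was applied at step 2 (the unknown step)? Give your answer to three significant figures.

2.70-fold

Step 1: 320 μL brought to 6.4 mL → factor 6400/320 = 20
Step 2: unknown factor x
Step 3: 400 μL + 3600 μL = 4000 μL total → factor 4000/400 = 10
Product of known-step factors = 200
Overall factor = 8.00 μg/mL / (14.8 ng/mL) = 540.54
x = 540.54 / 200 = 2.70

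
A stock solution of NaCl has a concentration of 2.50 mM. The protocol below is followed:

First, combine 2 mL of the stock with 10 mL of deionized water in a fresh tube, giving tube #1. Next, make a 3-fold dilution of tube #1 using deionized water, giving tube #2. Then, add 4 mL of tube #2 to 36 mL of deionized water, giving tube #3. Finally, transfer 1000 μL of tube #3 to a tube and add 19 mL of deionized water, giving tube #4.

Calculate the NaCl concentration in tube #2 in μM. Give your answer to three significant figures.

Step 1: 2 mL + 10 mL = 12 mL total → factor 12/2 = 6
Step 2: 3-fold → factor 3
Dilution factor through tube #2 = 6 × 3 = 18
[tube #2] = 2.50 mM / 18 = 0.1389 mM = 139 μM

139 μM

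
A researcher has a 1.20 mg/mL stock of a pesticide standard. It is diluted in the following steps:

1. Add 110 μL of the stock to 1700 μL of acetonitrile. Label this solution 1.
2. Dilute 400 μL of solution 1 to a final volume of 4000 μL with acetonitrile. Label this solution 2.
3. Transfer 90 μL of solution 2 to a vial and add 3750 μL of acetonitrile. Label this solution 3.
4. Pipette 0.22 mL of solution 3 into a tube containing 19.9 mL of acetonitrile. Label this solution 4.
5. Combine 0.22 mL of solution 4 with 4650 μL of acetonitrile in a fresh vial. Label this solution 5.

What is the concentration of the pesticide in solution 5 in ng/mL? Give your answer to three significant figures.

0.0844 ng/mL

Step 1: 110 μL + 1700 μL = 1810 μL total → factor 1810/110 = 16.455
Step 2: 400 μL brought to 4000 μL → factor 4000/400 = 10
Step 3: 90 μL + 3750 μL = 3840 μL total → factor 3840/90 = 42.667
Step 4: 0.22 mL + 19.9 mL = 20.12 mL total → factor 20.12/0.22 = 91.455
Step 5: 0.22 mL + 4650 μL = 4.87 mL total → factor 4.87/0.22 = 22.136
Overall dilution factor = 16.455 × 10 × 42.667 × 91.455 × 22.136 = 1.4213 × 10^7
Final = 1.20 mg/mL / 1.4213 × 10^7 = 8.443 × 10^-8 mg/mL = 0.0844 ng/mL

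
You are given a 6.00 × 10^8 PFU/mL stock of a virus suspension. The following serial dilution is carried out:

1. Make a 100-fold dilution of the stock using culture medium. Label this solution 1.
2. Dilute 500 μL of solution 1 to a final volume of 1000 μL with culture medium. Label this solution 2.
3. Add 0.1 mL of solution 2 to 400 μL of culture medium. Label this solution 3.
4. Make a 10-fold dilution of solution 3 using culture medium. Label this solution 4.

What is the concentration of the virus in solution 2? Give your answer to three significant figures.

Step 1: 100-fold → factor 100
Step 2: 500 μL brought to 1000 μL → factor 1000/500 = 2
Dilution factor through solution 2 = 100 × 2 = 200
[solution 2] = 6.00 × 10^8 PFU/mL / 200 = 3.00 × 10^6 PFU/mL

3.00 × 10^6 PFU/mL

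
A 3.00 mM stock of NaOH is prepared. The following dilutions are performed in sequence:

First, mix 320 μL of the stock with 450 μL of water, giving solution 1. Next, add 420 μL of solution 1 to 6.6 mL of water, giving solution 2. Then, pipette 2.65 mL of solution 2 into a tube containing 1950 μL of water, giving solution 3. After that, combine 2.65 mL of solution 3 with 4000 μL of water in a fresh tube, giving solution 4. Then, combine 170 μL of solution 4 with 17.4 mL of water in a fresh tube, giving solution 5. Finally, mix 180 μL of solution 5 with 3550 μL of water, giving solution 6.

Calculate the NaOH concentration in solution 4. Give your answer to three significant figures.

Step 1: 320 μL + 450 μL = 770 μL total → factor 770/320 = 2.4062
Step 2: 420 μL + 6.6 mL = 7020 μL total → factor 7020/420 = 16.714
Step 3: 2.65 mL + 1950 μL = 4.6 mL total → factor 4.6/2.65 = 1.7358
Step 4: 2.65 mL + 4000 μL = 6.65 mL total → factor 6.65/2.65 = 2.5094
Dilution factor through solution 4 = 2.4062 × 16.714 × 1.7358 × 2.5094 = 175.19
[solution 4] = 3.00 mM / 175.19 = 0.0171 mM

0.0171 mM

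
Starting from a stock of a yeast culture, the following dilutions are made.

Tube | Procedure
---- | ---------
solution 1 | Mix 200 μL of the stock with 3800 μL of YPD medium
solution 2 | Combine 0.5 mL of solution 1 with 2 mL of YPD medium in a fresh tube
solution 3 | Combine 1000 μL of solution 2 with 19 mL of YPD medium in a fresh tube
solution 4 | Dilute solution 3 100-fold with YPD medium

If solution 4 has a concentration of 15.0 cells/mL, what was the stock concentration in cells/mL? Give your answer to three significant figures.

3.00 × 10^6 cells/mL

Step 1: 200 μL + 3800 μL = 4000 μL total → factor 4000/200 = 20
Step 2: 0.5 mL + 2 mL = 2.5 mL total → factor 2.5/0.5 = 5
Step 3: 1000 μL + 19 mL = 20000 μL total → factor 20000/1000 = 20
Step 4: 100-fold → factor 100
Overall dilution factor = 20 × 5 × 20 × 100 = 2 × 10^5
Stock = 15.0 cells/mL × 2 × 10^5 = 3.00 × 10^6 cells/mL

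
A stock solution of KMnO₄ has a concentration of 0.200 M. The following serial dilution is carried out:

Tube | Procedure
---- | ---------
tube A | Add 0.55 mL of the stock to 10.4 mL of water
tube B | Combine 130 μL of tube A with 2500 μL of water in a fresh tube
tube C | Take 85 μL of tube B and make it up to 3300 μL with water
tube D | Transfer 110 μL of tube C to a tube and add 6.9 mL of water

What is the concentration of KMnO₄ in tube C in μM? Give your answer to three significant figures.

12.8 μM

Step 1: 0.55 mL + 10.4 mL = 10.95 mL total → factor 10.95/0.55 = 19.909
Step 2: 130 μL + 2500 μL = 2630 μL total → factor 2630/130 = 20.231
Step 3: 85 μL brought to 3300 μL → factor 3300/85 = 38.824
Dilution factor through tube C = 19.909 × 20.231 × 38.824 = 15637
[tube C] = 0.200 M / 15637 = 1.279 × 10^-5 M = 12.8 μM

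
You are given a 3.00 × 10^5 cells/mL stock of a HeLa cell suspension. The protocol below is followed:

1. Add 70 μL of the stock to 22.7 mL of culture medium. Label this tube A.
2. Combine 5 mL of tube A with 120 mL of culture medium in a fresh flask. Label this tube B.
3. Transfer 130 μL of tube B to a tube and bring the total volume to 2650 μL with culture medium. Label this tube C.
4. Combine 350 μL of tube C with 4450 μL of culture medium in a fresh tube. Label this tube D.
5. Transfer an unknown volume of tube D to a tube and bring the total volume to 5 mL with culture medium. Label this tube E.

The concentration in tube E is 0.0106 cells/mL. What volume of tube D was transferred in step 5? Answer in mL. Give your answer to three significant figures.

Step 1: 70 μL + 22.7 mL = 22770 μL total → factor 22770/70 = 325.29
Step 2: 5 mL + 120 mL = 125 mL total → factor 125/5 = 25
Step 3: 130 μL brought to 2650 μL → factor 2650/130 = 20.385
Step 4: 350 μL + 4450 μL = 4800 μL total → factor 4800/350 = 13.714
Step 5: v brought to 5 mL → factor = 5 mL/v
Product of known-step factors = 2.2734 × 10^6
Overall factor = 3.00 × 10^5 cells/mL / (0.0106 cells/mL) = 2.8302 × 10^7
Step-5 factor = 2.8302 × 10^7 / 2.2734 × 10^6 = 12.449
v = 5 mL / 12.449 = 0.402 mL

0.402 mL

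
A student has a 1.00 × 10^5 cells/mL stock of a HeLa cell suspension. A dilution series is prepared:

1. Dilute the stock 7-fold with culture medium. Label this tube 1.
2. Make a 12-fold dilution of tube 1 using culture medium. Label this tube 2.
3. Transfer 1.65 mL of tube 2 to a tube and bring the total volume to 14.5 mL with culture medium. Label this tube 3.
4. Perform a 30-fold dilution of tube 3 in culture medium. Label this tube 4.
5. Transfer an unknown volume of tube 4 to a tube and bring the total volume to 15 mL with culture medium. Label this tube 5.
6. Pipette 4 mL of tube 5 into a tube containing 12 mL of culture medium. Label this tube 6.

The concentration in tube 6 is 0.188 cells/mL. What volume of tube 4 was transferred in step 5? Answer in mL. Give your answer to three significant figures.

2.50 mL

Step 1: 7-fold → factor 7
Step 2: 12-fold → factor 12
Step 3: 1.65 mL brought to 14.5 mL → factor 14.5/1.65 = 8.7879
Step 4: 30-fold → factor 30
Step 5: v brought to 15 mL → factor = 15 mL/v
Step 6: 4 mL + 12 mL = 16 mL total → factor 16/4 = 4
Product of known-step factors = 88582
Overall factor = 1.00 × 10^5 cells/mL / (0.188 cells/mL) = 5.3191 × 10^5
Step-5 factor = 5.3191 × 10^5 / 88582 = 6.0048
v = 15 mL / 6.0048 = 2.50 mL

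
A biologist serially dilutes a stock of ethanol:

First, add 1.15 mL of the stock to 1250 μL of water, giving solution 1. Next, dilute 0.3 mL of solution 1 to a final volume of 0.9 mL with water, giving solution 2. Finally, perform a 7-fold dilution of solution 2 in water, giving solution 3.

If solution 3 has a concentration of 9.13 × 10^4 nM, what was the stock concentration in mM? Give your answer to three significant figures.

4.00 mM

Step 1: 1.15 mL + 1250 μL = 2.4 mL total → factor 2.4/1.15 = 2.087
Step 2: 0.3 mL brought to 0.9 mL → factor 0.9/0.3 = 3
Step 3: 7-fold → factor 7
Overall dilution factor = 2.087 × 3 × 7 = 43.826
Stock = 9.13 × 10^4 nM × 43.826 = 4.001 × 10^6 nM = 4.00 mM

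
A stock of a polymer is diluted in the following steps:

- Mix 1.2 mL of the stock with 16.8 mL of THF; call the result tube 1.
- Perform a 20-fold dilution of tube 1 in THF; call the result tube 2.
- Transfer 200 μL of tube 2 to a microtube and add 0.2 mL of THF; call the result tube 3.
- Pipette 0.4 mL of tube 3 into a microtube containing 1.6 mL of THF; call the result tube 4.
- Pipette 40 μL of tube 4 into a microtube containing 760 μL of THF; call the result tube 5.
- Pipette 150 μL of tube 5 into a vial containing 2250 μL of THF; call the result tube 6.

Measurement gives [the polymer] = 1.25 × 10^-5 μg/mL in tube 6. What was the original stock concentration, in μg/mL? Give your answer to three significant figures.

Step 1: 1.2 mL + 16.8 mL = 18 mL total → factor 18/1.2 = 15
Step 2: 20-fold → factor 20
Step 3: 200 μL + 0.2 mL = 400 μL total → factor 400/200 = 2
Step 4: 0.4 mL + 1.6 mL = 2 mL total → factor 2/0.4 = 5
Step 5: 40 μL + 760 μL = 800 μL total → factor 800/40 = 20
Step 6: 150 μL + 2250 μL = 2400 μL total → factor 2400/150 = 16
Overall dilution factor = 15 × 20 × 2 × 5 × 20 × 16 = 9.6 × 10^5
Stock = 1.25 × 10^-5 μg/mL × 9.6 × 10^5 = 12.0 μg/mL

12.0 μg/mL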